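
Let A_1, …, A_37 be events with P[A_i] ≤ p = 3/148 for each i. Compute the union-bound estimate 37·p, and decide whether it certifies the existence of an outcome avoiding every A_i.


Union bound: P[∪_{i=1}^{37} A_i] ≤ Σ_i P[A_i] ≤ 37·p = 37·(3/148) = 3/4.
Numerically: 3/4 ≈ 0.7500.
Is 3/4 < 1? YES.
Since P[∪ A_i] ≤ 3/4 < 1, the complement has P[∩ A_i^c] ≥ 1 − 3/4 = 1/4 > 0, so some outcome avoids every A_i.

37·p = 3/4 ≈ 0.7500; existence CERTIFIED by the union bound.


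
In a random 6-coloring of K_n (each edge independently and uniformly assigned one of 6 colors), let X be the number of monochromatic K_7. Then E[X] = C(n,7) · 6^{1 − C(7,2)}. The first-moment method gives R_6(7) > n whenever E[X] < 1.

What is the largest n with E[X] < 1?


We need C(n, 7) · 6^{1 − 21} < 1, i.e. C(n, 7) < 6^{21 − 1} = 3656158440062976.
Check values of n near the boundary:
  n = 565: C(565, 7) = 3513212521235560; 3513212521235560 < 3656158440062976? YES
  n = 566: C(566, 7) = 3557206237959440; 3557206237959440 < 3656158440062976? YES
  n = 567: C(567, 7) = 3601671315933933; 3601671315933933 < 3656158440062976? YES
  n = 568: C(568, 7) = 3646611956239704; 3646611956239704 < 3656158440062976? YES
  n = 569: C(569, 7) = 3692032389858348; 3692032389858348 < 3656158440062976? NO
The largest n with C(n, 7) < 3656158440062976 is n = 568 (where E[X] = 16882462760369/16926659444736 ≈ 0.9973889). Hence R_6(7) > 568, i.e. R_6(7) ≥ 569.

Largest n = 568; hence R_6(7) > 568.


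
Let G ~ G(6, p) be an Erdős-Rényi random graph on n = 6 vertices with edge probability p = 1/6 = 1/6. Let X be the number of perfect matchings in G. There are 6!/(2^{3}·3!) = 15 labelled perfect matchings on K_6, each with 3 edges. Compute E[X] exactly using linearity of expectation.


K_6 has 6!/(2^{3}·3!) = 15 labelled perfect matchings.
For each such perfect matching H, let X_H = 1 if all 3 edges of H are present in G. Then P[X_H = 1] = p^{3} = (1/6)^{3} = 1/216.
Summing the indicators: E[X] = Σ_H E[X_H] = 15 · p^{3} = 15 · 1/216 = 5/72.
Numerically: E[X] ≈ 0.06944.

E[X] = 15 · (1/6)^{3} = 5/72 ≈ 0.06944.


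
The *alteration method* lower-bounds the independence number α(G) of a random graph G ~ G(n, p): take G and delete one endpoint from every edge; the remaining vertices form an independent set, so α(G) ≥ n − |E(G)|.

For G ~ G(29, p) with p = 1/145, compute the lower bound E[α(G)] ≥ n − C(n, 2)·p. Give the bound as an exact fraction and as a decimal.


E[|E(G)|] = C(29, 2)·p = 406 · (1/145) = 14/5.
E[α(G)] ≥ n − E[|E(G)|] = 29 − 14/5 = 131/5.
Numerically: ≈ 26.200.
(This is only a lower bound; the true E[α(G)] may be larger.)

E[α(G)] ≥ 131/5 ≈ 26.200.


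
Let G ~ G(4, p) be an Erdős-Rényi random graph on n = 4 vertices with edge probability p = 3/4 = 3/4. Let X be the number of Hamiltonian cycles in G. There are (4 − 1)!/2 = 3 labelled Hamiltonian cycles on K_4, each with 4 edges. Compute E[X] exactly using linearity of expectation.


K_4 has (4 − 1)!/2 = 3 labelled Hamiltonian cycles.
For each such Hamiltonian cycle H, let X_H = 1 if all 4 edges of H are present in G. Then P[X_H = 1] = p^{4} = (3/4)^{4} = 81/256.
Summing the indicators: E[X] = Σ_H E[X_H] = 3 · p^{4} = 3 · 81/256 = 243/256.
Numerically: E[X] ≈ 0.94922.

E[X] = 3 · (3/4)^{4} = 243/256 ≈ 0.94922.


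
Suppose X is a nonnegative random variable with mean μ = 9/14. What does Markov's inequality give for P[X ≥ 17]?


μ = E[X] = 9/14, a = 17.
Markov: P[X ≥ 17] ≤ μ/a = (9/14)/17 = 9/238.
Numerically: ≈ 0.038.
(Since a = 17 > μ = 0.643, the bound 9/238 is < 1 and informative.)

P[X ≥ 17] ≤ 9/238 ≈ 0.038.


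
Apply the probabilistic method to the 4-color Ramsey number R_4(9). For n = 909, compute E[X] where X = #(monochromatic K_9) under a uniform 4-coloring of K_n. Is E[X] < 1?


E[X] = C(909, 9) · 4^{1 − 36} = 1122169012923711463931 · 4^{−35} = 1122169012923711463931/1180591620717411303424.
As a reduced fraction: E[X] = 1122169012923711463931/1180591620717411303424 ≈ 0.9505141.
Is E[X] < 1? YES.
Since E[X] < 1, there exists a 4-coloring of K_{909} with no monochromatic K_9; hence R_4(9) > 909.

E[X] = 1122169012923711463931/1180591620717411303424 ≈ 0.9505141; E[X] < 1, so R_4(9) > 909.


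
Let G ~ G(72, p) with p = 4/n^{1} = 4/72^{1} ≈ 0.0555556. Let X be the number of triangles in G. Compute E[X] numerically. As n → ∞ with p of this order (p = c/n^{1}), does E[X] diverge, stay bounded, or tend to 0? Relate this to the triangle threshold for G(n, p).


Number of potential triangles: C(72, 3) = 59640.
Each occurs with probability p³ ≈ (0.0555556)³ ≈ 1.71467764e-04.
By linearity: E[X] = C(72, 3)·p³ ≈ 59640 · 1.71467764e-04 ≈ 10.226337.
Here α = 1, so p = 4/n is exactly at the triangle threshold p ~ 1/n. Asymptotically E[X] → c³/6 = 4³/6 = 32/3 ≈ 10.666667, a bounded constant. In this regime the triangle count is asymptotically Poisson(c³/6).

E[X] ≈ 10.226337; in regime p = Θ(1/n^{1}) E[X] stays bounded (at the triangle threshold p ~ 1/n).


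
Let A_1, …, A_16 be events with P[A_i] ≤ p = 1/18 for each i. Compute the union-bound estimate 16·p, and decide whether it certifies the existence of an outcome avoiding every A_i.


Union bound: P[∪_{i=1}^{16} A_i] ≤ Σ_i P[A_i] ≤ 16·p = 16·(1/18) = 8/9.
Numerically: 8/9 ≈ 0.889.
Is 8/9 < 1? YES.
Since P[∪ A_i] ≤ 8/9 < 1, the complement has P[∩ A_i^c] ≥ 1 − 8/9 = 1/9 > 0, so some outcome avoids every A_i.

16·p = 8/9 ≈ 0.889; existence CERTIFIED by the union bound.


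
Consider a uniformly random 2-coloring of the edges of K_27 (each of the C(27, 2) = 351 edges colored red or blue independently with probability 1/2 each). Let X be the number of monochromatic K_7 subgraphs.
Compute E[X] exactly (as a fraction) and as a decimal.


Let X = Σ_S X_S over the C(27, 7) = 888030 subsets S of size 7, where X_S = 1 if the K_7 on S is monochromatic.
For a fixed S, the K_7 on S has C(7, 2) = 21 edges. P[all 21 edges red] = (1/2)^21, and likewise for blue, so P[monochromatic] = 2·(1/2)^21 = 2^{1 − 21} = 1/1048576.
By linearity of expectation: E[X] = C(27, 7) · 2^{1 − 21} = 888030 · 1/1048576 = 444015/524288.
Numerically: E[X] ≈ 0.846891.

E[X] = C(27,7)·2^(1−C(7,2)) = 444015/524288 ≈ 0.846891.


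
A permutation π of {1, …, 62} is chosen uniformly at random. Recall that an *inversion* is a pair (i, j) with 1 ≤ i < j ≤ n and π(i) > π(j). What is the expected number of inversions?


Write X = Σ X_I over the C(62, 2) = 1891 pairs i < j, with X_I the indicator of one inversion.
There are 1891 indicators.
For each fixed pair i < j, the values π(i) and π(j) are two distinct elements of {1, …, 62} in uniformly random order; by symmetry P[π(i) > π(j)] = 1/2.
By linearity: E[X] = 1891 · (1/2) = C(62, 2) · (1/2) = 1891/2 = 1891/2 ≈ 945.50000.

E[X] = 1891/2 = 945.50000.


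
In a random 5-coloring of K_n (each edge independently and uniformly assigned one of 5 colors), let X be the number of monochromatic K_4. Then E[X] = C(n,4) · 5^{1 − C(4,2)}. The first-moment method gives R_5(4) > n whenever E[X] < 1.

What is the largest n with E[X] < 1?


We need C(n, 4) · 5^{1 − 6} < 1, i.e. C(n, 4) < 5^{6 − 1} = 3125.
Check values of n near the boundary:
  n = 15: C(15, 4) = 1365; 1365 < 3125? YES
  n = 16: C(16, 4) = 1820; 1820 < 3125? YES
  n = 17: C(17, 4) = 2380; 2380 < 3125? YES
  n = 18: C(18, 4) = 3060; 3060 < 3125? YES
  n = 19: C(19, 4) = 3876; 3876 < 3125? NO
The largest n with C(n, 4) < 3125 is n = 18 (where E[X] = 612/625 ≈ 0.9792000). Hence R_5(4) > 18, i.e. R_5(4) ≥ 19.

Largest n = 18; hence R_5(4) > 18.


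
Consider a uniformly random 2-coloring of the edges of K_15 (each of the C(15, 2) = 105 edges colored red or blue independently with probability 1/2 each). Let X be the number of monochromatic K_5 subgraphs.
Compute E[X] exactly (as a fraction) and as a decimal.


Let X = Σ_S X_S over the C(15, 5) = 3003 subsets S of size 5, where X_S = 1 if the K_5 on S is monochromatic.
For a fixed S, the K_5 on S has C(5, 2) = 10 edges. P[all 10 edges red] = (1/2)^10, and likewise for blue, so P[monochromatic] = 2·(1/2)^10 = 2^{1 − 10} = 1/512.
By linearity: E[X] = C(15, 5) · 2^{1 − 10} = 3003 · 1/512 = 3003/512.
Numerically: E[X] ≈ 5.865234.

E[X] = C(15,5)·2^(1−C(5,2)) = 3003/512 ≈ 5.865234.


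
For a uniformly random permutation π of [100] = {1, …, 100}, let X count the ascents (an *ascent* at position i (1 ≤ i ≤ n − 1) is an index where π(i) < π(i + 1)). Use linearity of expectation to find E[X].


Write X = Σ X_I over i = 1, …, 99, with X_I the indicator of one ascent.
There are 99 indicators.
For each fixed i, the pair (π(i), π(i+1)) is a uniformly random ordered pair of distinct values from {1, …, 100}; by symmetry P[π(i) < π(i+1)] = 1/2.
By linearity: E[X] = 99 · (1/2) = (100 − 1) · (1/2) = 99/2 ≈ 49.500000.

E[X] = 99/2 = 49.500000.


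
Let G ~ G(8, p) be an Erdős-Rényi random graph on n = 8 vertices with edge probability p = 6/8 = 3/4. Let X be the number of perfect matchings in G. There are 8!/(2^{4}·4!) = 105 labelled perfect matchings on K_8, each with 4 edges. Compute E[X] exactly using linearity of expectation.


K_8 has 8!/(2^{4}·4!) = 105 labelled perfect matchings.
For each such perfect matching H, let X_H = 1 if all 4 edges of H are present in G. Then P[X_H = 1] = p^{4} = (3/4)^{4} = 81/256.
By linearity: E[X] = Σ_H E[X_H] = 105 · p^{4} = 105 · 81/256 = 8505/256.
Numerically: E[X] ≈ 33.2.

E[X] = 105 · (3/4)^{4} = 8505/256 ≈ 33.2.


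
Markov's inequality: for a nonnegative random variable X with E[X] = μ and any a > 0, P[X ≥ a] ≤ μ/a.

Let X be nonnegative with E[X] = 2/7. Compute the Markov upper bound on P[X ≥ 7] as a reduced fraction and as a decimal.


μ = E[X] = 2/7, a = 7.
Markov: P[X ≥ 7] ≤ μ/a = (2/7)/7 = 2/49.
Numerically: ≈ 0.040816.
(Since a = 7 > μ = 0.285714, the bound 2/49 is < 1 and informative.)

P[X ≥ 7] ≤ 2/49 ≈ 0.040816.


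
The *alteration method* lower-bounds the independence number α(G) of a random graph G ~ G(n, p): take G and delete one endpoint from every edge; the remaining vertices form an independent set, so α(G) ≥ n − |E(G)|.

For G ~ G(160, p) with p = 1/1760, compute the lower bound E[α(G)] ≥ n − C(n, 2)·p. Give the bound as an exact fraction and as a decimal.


E[|E(G)|] = C(160, 2)·p = 12720 · (1/1760) = 159/22.
E[α(G)] ≥ n − E[|E(G)|] = 160 − 159/22 = 3361/22.
Numerically: ≈ 152.7727.
(This is only a lower bound; the true E[α(G)] may be larger.)

E[α(G)] ≥ 3361/22 ≈ 152.7727.


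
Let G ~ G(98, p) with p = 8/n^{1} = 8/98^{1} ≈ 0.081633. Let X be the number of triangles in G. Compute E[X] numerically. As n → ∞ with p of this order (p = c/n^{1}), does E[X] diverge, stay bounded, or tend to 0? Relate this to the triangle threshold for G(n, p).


Number of potential triangles: C(98, 3) = 152096.
Each occurs with probability p³ ≈ (0.081633)³ ≈ 5.4399102e-04.
By linearity: E[X] = C(98, 3)·p³ ≈ 152096 · 5.4399102e-04 ≈ 82.73886.
Here α = 1, so p = 8/n is exactly at the triangle threshold p ~ 1/n. Asymptotically E[X] → c³/6 = 8³/6 = 256/3 ≈ 85.33333, a bounded constant. In this regime the triangle count is asymptotically Poisson(c³/6).

E[X] ≈ 82.73886; in regime p = Θ(1/n^{1}) E[X] stays bounded (at the triangle threshold p ~ 1/n).


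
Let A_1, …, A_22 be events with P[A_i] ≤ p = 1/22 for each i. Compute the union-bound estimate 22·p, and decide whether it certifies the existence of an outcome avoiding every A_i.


Union bound: P[∪_{i=1}^{22} A_i] ≤ Σ_i P[A_i] ≤ 22·p = 22·(1/22) = 1.
Numerically: 1 ≈ 1.000000.
Is 1 < 1? NO.
Since the bound 1 is ≥ 1, the union bound is uninformative here; it does NOT by itself certify existence.

22·p = 1 ≈ 1.000000; existence NOT certified by the union bound.


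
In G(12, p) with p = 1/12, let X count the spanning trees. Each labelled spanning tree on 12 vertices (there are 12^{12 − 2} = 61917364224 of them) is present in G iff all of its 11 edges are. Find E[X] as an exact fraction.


K_12 has 12^{12 − 2} = 61917364224 labelled spanning trees.
For each such spanning tree H, let X_H = 1 if all 11 edges of H are present in G. Then P[X_H = 1] = p^{11} = (1/12)^{11} = 1/743008370688.
By linearity of expectation: E[X] = Σ_H E[X_H] = 61917364224 · p^{11} = 61917364224 · 1/743008370688 = 1/12.
Numerically: E[X] ≈ 0.0833.

E[X] = 61917364224 · (1/12)^{11} = 1/12 ≈ 0.0833.


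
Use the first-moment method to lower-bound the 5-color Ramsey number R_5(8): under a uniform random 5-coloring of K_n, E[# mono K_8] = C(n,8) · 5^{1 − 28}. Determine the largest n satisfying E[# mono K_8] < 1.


We need C(n, 8) · 5^{1 − 28} < 1, i.e. C(n, 8) < 5^{28 − 1} = 7450580596923828125.
Check values of n near the boundary:
  n = 861: C(861, 8) = 7250034996615275865; 7250034996615275865 < 7450580596923828125? YES
  n = 862: C(862, 8) = 7317951015318931845; 7317951015318931845 < 7450580596923828125? YES
  n = 863: C(863, 8) = 7386423071602617757; 7386423071602617757 < 7450580596923828125? YES
  n = 864: C(864, 8) = 7455455062926006708; 7455455062926006708 < 7450580596923828125? NO
  n = 865: C(865, 8) = 7525050909487743060; 7525050909487743060 < 7450580596923828125? NO
The largest n with C(n, 8) < 7450580596923828125 is n = 863 (where E[X] = 7386423071602617757/7450580596923828125 ≈ 0.99139). Hence R_5(8) > 863, i.e. R_5(8) ≥ 864.

Largest n = 863; hence R_5(8) > 863.


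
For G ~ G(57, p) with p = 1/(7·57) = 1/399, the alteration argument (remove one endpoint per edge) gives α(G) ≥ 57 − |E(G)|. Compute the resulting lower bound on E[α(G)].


E[|E(G)|] = C(57, 2)·p = 1596 · (1/399) = 4.
E[α(G)] ≥ n − E[|E(G)|] = 57 − 4 = 53.
Numerically: ≈ 53.000000.
(This is only a lower bound; the true E[α(G)] may be larger.)

E[α(G)] ≥ 53 ≈ 53.000000.


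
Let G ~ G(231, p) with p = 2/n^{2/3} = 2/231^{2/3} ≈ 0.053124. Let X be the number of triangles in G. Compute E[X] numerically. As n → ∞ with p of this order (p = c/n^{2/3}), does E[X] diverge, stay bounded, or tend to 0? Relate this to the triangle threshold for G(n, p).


Number of potential triangles: C(231, 3) = 2027795.
Each occurs with probability p³ ≈ (0.053124)³ ≈ 1.4992223e-04.
By linearity: E[X] = C(231, 3)·p³ ≈ 2027795 · 1.4992223e-04 ≈ 304.01154.
Since α = 2/3 < 1, p = c/n^{2/3} ≫ 1/n is above the triangle threshold p ~ 1/n. Asymptotically E[X] ~ (c³/6)·n^{3(1−α)} = (2³/6)·n^{1} → ∞; triangles are abundant w.h.p.

E[X] ≈ 304.01154; in regime p = Θ(1/n^{2/3}) E[X] diverges (above the triangle threshold p ~ 1/n).


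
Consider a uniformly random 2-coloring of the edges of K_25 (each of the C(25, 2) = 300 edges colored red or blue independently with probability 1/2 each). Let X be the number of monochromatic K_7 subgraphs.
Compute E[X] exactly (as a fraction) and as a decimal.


Let X = Σ_S X_S over the C(25, 7) = 480700 subsets S of size 7, where X_S = 1 if the K_7 on S is monochromatic.
For a fixed S, the K_7 on S has C(7, 2) = 21 edges. P[all 21 edges red] = (1/2)^21, and likewise for blue, so P[monochromatic] = 2·(1/2)^21 = 2^{1 − 21} = 1/1048576.
By linearity of expectation: E[X] = C(25, 7) · 2^{1 − 21} = 480700 · 1/1048576 = 120175/262144.
Numerically: E[X] ≈ 0.45843.

E[X] = C(25,7)·2^(1−C(7,2)) = 120175/262144 ≈ 0.45843.


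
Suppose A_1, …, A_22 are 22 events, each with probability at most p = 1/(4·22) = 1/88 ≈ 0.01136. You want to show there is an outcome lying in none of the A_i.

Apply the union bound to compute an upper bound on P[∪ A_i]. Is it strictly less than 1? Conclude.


Union bound: P[∪_{i=1}^{22} A_i] ≤ Σ_i P[A_i] ≤ 22·p = 22·(1/88) = 1/4.
Numerically: 1/4 ≈ 0.25000.
Is 1/4 < 1? YES.
Since P[∪ A_i] ≤ 1/4 < 1, the complement has P[∩ A_i^c] ≥ 1 − 1/4 = 3/4 > 0, so some outcome avoids every A_i.

22·p = 1/4 ≈ 0.25000; existence CERTIFIED by the union bound.


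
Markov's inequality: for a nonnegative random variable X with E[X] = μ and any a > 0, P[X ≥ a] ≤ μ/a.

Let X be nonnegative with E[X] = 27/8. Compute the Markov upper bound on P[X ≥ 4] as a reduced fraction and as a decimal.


μ = E[X] = 27/8, a = 4.
Markov: P[X ≥ 4] ≤ μ/a = (27/8)/4 = 27/32.
Numerically: ≈ 0.84375.
(Since a = 4 > μ = 3.37500, the bound 27/32 is < 1 and informative.)

P[X ≥ 4] ≤ 27/32 ≈ 0.84375.


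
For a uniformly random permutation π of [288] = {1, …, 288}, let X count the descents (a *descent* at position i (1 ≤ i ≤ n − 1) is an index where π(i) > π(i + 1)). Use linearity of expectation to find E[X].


Write X = Σ X_I over i = 1, …, 287, with X_I the indicator of one descent.
There are 287 indicators.
For each fixed i, the pair (π(i), π(i+1)) is a uniformly random ordered pair of distinct values from {1, …, 288}; by symmetry P[π(i) > π(i+1)] = 1/2.
By linearity: E[X] = 287 · (1/2) = (288 − 1) · (1/2) = 287/2 ≈ 143.500000.

E[X] = 287/2 = 143.500000.


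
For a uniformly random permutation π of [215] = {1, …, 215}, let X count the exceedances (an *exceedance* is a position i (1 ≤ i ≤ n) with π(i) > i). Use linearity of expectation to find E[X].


Write X = Σ_{i=1}^{215} X_i, where X_i = 1_{π(i) > i}.
For each fixed i, π(i) is uniform over {1, …, 215} (marginal of a uniform permutation), so P[π(i) > i] = (n − i)/n. Summing: Σ_{i=1}^{215} (n − i)/n = (0 + 1 + … + 214)/215 = 215(215 − 1)/(2·215) = (215 − 1)/2.
Hence E[X] = Σ_{i=1}^{215} (215 − i)/215 = 107 ≈ 107.000.

E[X] = 107 = 107.000.


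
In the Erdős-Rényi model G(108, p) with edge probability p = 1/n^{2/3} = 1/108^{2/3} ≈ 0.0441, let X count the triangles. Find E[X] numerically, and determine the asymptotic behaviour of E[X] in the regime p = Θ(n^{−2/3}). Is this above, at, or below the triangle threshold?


Number of potential triangles: C(108, 3) = 204156.
Each occurs with probability p³ ≈ (0.0441)³ ≈ 8.57339e-05.
By linearity: E[X] = C(108, 3)·p³ ≈ 204156 · 8.57339e-05 ≈ 17.503.
Since α = 2/3 < 1, p = c/n^{2/3} ≫ 1/n is above the triangle threshold p ~ 1/n. Asymptotically E[X] ~ (c³/6)·n^{3(1−α)} = (1³/6)·n^{1} → ∞; triangles are abundant w.h.p.

E[X] ≈ 17.503; in regime p = Θ(1/n^{2/3}) E[X] diverges (above the triangle threshold p ~ 1/n).


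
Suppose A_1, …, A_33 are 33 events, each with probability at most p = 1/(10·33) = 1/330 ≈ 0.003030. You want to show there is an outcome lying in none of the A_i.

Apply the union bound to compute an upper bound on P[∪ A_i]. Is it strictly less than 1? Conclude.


Union bound: P[∪_{i=1}^{33} A_i] ≤ Σ_i P[A_i] ≤ 33·p = 33·(1/330) = 1/10.
Numerically: 1/10 ≈ 0.100000.
Is 1/10 < 1? YES.
Since P[∪ A_i] ≤ 1/10 < 1, the complement has P[∩ A_i^c] ≥ 1 − 1/10 = 9/10 > 0, so some outcome avoids every A_i.

33·p = 1/10 ≈ 0.100000; existence CERTIFIED by the union bound.


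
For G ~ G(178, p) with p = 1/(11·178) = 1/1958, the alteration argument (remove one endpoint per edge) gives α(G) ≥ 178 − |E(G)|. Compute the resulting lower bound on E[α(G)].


E[|E(G)|] = C(178, 2)·p = 15753 · (1/1958) = 177/22.
E[α(G)] ≥ n − E[|E(G)|] = 178 − 177/22 = 3739/22.
Numerically: ≈ 169.95455.
(This is only a lower bound; the true E[α(G)] may be larger.)

E[α(G)] ≥ 3739/22 ≈ 169.95455.


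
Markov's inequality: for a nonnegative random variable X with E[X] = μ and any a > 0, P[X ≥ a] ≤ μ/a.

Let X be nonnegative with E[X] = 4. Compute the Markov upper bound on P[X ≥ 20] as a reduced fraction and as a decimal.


μ = E[X] = 4, a = 20.
Markov: P[X ≥ 20] ≤ μ/a = (4)/20 = 1/5.
Numerically: ≈ 0.20000.
(Since a = 20 > μ = 4.00000, the bound 1/5 is < 1 and informative.)

P[X ≥ 20] ≤ 1/5 ≈ 0.20000.


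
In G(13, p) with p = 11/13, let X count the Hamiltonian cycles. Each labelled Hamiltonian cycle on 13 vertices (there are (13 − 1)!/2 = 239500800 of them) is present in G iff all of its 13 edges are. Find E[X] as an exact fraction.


K_13 has (13 − 1)!/2 = 239500800 labelled Hamiltonian cycles.
For each such Hamiltonian cycle H, let X_H = 1 if all 13 edges of H are present in G. Then P[X_H = 1] = p^{13} = (11/13)^{13} = 34522712143931/302875106592253.
By linearity: E[X] = Σ_H E[X_H] = 239500800 · p^{13} = 239500800 · 34522712143931/302875106592253 = 8268217176641189644800/302875106592253.
Numerically: E[X] ≈ 2.72991e+07.

E[X] = 239500800 · (11/13)^{13} = 8268217176641189644800/302875106592253 ≈ 2.72991e+07.


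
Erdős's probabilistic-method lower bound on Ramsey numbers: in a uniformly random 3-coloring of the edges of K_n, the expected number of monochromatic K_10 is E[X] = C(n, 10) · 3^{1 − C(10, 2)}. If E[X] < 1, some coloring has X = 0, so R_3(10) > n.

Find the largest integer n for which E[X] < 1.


We need C(n, 10) · 3^{1 − 45} < 1, i.e. C(n, 10) < 3^{45 − 1} = 984770902183611232881.
Check values of n near the boundary:
  n = 568: C(568, 10) = 889446337783744949208; 889446337783744949208 < 984770902183611232881? YES
  n = 569: C(569, 10) = 905357721286137524328; 905357721286137524328 < 984770902183611232881? YES
  n = 570: C(570, 10) = 921524823451961408691; 921524823451961408691 < 984770902183611232881? YES
  n = 571: C(571, 10) = 937951290893172842001; 937951290893172842001 < 984770902183611232881? YES
  n = 572: C(572, 10) = 954640815642161682606; 954640815642161682606 < 984770902183611232881? YES
  n = 573: C(573, 10) = 971597135635805762226; 971597135635805762226 < 984770902183611232881? YES
  n = 574: C(574, 10) = 988824035203816502691; 988824035203816502691 < 984770902183611232881? NO
The largest n with C(n, 10) < 984770902183611232881 is n = 573 (where E[X] = 35985079097622435638/36472996377170786403 ≈ 0.98662). Hence R_3(10) > 573, i.e. R_3(10) ≥ 574.

Largest n = 573; hence R_3(10) > 573.


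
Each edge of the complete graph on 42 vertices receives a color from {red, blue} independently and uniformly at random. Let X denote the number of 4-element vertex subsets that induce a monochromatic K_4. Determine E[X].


Let X = Σ_S X_S over the C(42, 4) = 111930 subsets S of size 4, where X_S = 1 if the K_4 on S is monochromatic.
For a fixed S, the K_4 on S has C(4, 2) = 6 edges. P[all 6 edges red] = (1/2)^6, and likewise for blue, so P[monochromatic] = 2·(1/2)^6 = 2^{1 − 6} = 1/32.
By linearity: E[X] = C(42, 4) · 2^{1 − 6} = 111930 · 1/32 = 55965/16.
Numerically: E[X] ≈ 3497.8125.

E[X] = C(42,4)·2^(1−C(4,2)) = 55965/16 ≈ 3497.8125.


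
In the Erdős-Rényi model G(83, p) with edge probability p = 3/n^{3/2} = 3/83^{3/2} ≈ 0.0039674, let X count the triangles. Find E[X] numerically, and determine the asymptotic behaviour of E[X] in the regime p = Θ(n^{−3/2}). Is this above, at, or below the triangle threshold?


Number of potential triangles: C(83, 3) = 91881.
Each occurs with probability p³ ≈ (0.0039674)³ ≈ 6.2447111e-08.
By linearity: E[X] = C(83, 3)·p³ ≈ 91881 · 6.2447111e-08 ≈ 0.00574.
Since α = 3/2 > 1, p = c/n^{3/2} = o(1/n) is below the triangle threshold p ~ 1/n. Asymptotically E[X] ~ (c³/6)·n^{3(1−α)} = (3³/6)·n^{-1.5} → 0, so by Markov's inequality G has no triangles w.h.p.

E[X] ≈ 0.00574; in regime p = Θ(1/n^{3/2}) E[X] tends to 0 (below the triangle threshold p ~ 1/n).


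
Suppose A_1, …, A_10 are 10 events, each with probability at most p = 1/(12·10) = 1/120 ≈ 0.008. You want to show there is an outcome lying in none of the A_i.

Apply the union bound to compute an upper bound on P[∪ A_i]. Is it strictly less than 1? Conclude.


Union bound: P[∪_{i=1}^{10} A_i] ≤ Σ_i P[A_i] ≤ 10·p = 10·(1/120) = 1/12.
Numerically: 1/12 ≈ 0.083.
Is 1/12 < 1? YES.
Since P[∪ A_i] ≤ 1/12 < 1, the complement has P[∩ A_i^c] ≥ 1 − 1/12 = 11/12 > 0, so some outcome avoids every A_i.

10·p = 1/12 ≈ 0.083; existence CERTIFIED by the union bound.


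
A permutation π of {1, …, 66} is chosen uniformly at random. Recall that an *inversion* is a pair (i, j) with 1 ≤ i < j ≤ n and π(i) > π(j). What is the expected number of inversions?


Write X = Σ X_I over the C(66, 2) = 2145 pairs i < j, with X_I the indicator of one inversion.
There are 2145 indicators.
For each fixed pair i < j, the values π(i) and π(j) are two distinct elements of {1, …, 66} in uniformly random order; by symmetry P[π(i) > π(j)] = 1/2.
By linearity: E[X] = 2145 · (1/2) = C(66, 2) · (1/2) = 2145/2 = 2145/2 ≈ 1072.500.

E[X] = 2145/2 = 1072.500.


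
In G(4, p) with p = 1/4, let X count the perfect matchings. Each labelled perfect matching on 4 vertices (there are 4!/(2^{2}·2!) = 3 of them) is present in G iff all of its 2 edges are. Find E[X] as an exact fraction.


K_4 has 4!/(2^{2}·2!) = 3 labelled perfect matchings.
For each such perfect matching H, let X_H = 1 if all 2 edges of H are present in G. Then P[X_H = 1] = p^{2} = (1/4)^{2} = 1/16.
By linearity of expectation: E[X] = Σ_H E[X_H] = 3 · p^{2} = 3 · 1/16 = 3/16.
Numerically: E[X] ≈ 0.1875.

E[X] = 3 · (1/4)^{2} = 3/16 ≈ 0.1875.


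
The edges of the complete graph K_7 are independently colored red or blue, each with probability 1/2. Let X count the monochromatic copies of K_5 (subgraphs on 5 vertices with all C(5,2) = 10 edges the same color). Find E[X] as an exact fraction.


Let X = Σ_S X_S over the C(7, 5) = 21 subsets S of size 5, where X_S = 1 if the K_5 on S is monochromatic.
For a fixed S, the K_5 on S has C(5, 2) = 10 edges. P[all 10 edges red] = (1/2)^10, and likewise for blue, so P[monochromatic] = 2·(1/2)^10 = 2^{1 − 10} = 1/512.
Summing: E[X] = C(7, 5) · 2^{1 − 10} = 21 · 1/512 = 21/512.
Numerically: E[X] ≈ 0.0410.

E[X] = C(7,5)·2^(1−C(5,2)) = 21/512 ≈ 0.0410.


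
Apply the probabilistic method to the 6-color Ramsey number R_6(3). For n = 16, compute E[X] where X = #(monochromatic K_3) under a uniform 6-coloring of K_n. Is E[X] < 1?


E[X] = C(16, 3) · 6^{1 − 3} = 560 · 6^{−2} = 560/36.
As a reduced fraction: E[X] = 140/9 ≈ 15.55556.
Is E[X] < 1? NO.
Since E[X] ≥ 1, the first-moment bound is inconclusive at n = 16; it does NOT by itself certify R_6(3) > 16.

E[X] = 140/9 ≈ 15.55556; E[X] ≥ 1; first-moment method inconclusive here.


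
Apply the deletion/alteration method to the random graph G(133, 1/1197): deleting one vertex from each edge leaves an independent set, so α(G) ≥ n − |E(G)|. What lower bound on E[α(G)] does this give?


E[|E(G)|] = C(133, 2)·p = 8778 · (1/1197) = 22/3.
E[α(G)] ≥ n − E[|E(G)|] = 133 − 22/3 = 377/3.
Numerically: ≈ 125.667.
(This is only a lower bound; the true E[α(G)] may be larger.)

E[α(G)] ≥ 377/3 ≈ 125.667.


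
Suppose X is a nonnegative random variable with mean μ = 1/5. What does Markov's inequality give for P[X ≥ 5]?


μ = E[X] = 1/5, a = 5.
Markov: P[X ≥ 5] ≤ μ/a = (1/5)/5 = 1/25.
Numerically: ≈ 0.0400.
(Since a = 5 > μ = 0.2000, the bound 1/25 is < 1 and informative.)

P[X ≥ 5] ≤ 1/25 ≈ 0.0400.


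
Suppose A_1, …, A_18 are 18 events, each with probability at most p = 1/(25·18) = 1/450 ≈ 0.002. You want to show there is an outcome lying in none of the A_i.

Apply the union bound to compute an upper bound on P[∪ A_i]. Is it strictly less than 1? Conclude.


Union bound: P[∪_{i=1}^{18} A_i] ≤ Σ_i P[A_i] ≤ 18·p = 18·(1/450) = 1/25.
Numerically: 1/25 ≈ 0.040.
Is 1/25 < 1? YES.
Since P[∪ A_i] ≤ 1/25 < 1, the complement has P[∩ A_i^c] ≥ 1 − 1/25 = 24/25 > 0, so some outcome avoids every A_i.

18·p = 1/25 ≈ 0.040; existence CERTIFIED by the union bound.


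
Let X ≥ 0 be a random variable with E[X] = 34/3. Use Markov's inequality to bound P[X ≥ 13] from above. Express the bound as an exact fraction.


μ = E[X] = 34/3, a = 13.
Markov: P[X ≥ 13] ≤ μ/a = (34/3)/13 = 34/39.
Numerically: ≈ 0.87179.
(Since a = 13 > μ = 11.33333, the bound 34/39 is < 1 and informative.)

P[X ≥ 13] ≤ 34/39 ≈ 0.87179.


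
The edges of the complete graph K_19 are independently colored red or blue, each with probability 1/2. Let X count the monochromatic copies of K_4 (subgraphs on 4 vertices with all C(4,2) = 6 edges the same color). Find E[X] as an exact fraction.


Let X = Σ_S X_S over the C(19, 4) = 3876 subsets S of size 4, where X_S = 1 if the K_4 on S is monochromatic.
For a fixed S, the K_4 on S has C(4, 2) = 6 edges. P[all 6 edges red] = (1/2)^6, and likewise for blue, so P[monochromatic] = 2·(1/2)^6 = 2^{1 − 6} = 1/32.
Summing: E[X] = C(19, 4) · 2^{1 − 6} = 3876 · 1/32 = 969/8.
Numerically: E[X] ≈ 121.12500.

E[X] = C(19,4)·2^(1−C(4,2)) = 969/8 ≈ 121.12500.


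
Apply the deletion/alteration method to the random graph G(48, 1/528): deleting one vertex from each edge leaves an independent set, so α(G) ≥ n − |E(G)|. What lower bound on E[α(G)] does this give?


E[|E(G)|] = C(48, 2)·p = 1128 · (1/528) = 47/22.
E[α(G)] ≥ n − E[|E(G)|] = 48 − 47/22 = 1009/22.
Numerically: ≈ 45.86364.
(This is only a lower bound; the true E[α(G)] may be larger.)

E[α(G)] ≥ 1009/22 ≈ 45.86364.


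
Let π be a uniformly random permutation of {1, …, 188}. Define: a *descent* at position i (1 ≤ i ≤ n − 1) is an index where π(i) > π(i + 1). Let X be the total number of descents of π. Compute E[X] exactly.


Write X = Σ X_I over i = 1, …, 187, with X_I the indicator of one descent.
There are 187 indicators.
For each fixed i, the pair (π(i), π(i+1)) is a uniformly random ordered pair of distinct values from {1, …, 188}; by symmetry P[π(i) > π(i+1)] = 1/2.
By linearity: E[X] = 187 · (1/2) = (188 − 1) · (1/2) = 187/2 ≈ 93.500.

E[X] = 187/2 = 93.500.


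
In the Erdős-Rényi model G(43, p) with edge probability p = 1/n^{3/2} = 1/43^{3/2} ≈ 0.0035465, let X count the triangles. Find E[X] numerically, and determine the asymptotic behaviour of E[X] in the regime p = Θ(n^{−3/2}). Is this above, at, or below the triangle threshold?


Number of potential triangles: C(43, 3) = 12341.
Each occurs with probability p³ ≈ (0.0035465)³ ≈ 4.4605863e-08.
By linearity: E[X] = C(43, 3)·p³ ≈ 12341 · 4.4605863e-08 ≈ 0.00055.
Since α = 3/2 > 1, p = c/n^{3/2} = o(1/n) is below the triangle threshold p ~ 1/n. Asymptotically E[X] ~ (c³/6)·n^{3(1−α)} = (1³/6)·n^{-1.5} → 0, so by Markov's inequality G has no triangles w.h.p.

E[X] ≈ 0.00055; in regime p = Θ(1/n^{3/2}) E[X] tends to 0 (below the triangle threshold p ~ 1/n).


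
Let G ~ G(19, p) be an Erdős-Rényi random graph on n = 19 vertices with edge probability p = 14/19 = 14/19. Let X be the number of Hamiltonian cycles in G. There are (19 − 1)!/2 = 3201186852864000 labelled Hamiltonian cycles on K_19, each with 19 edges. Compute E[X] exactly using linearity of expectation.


K_19 has (19 − 1)!/2 = 3201186852864000 labelled Hamiltonian cycles.
For each such Hamiltonian cycle H, let X_H = 1 if all 19 edges of H are present in G. Then P[X_H = 1] = p^{19} = (14/19)^{19} = 5976303958948914397184/1978419655660313589123979.
By linearity of expectation: E[X] = Σ_H E[X_H] = 3201186852864000 · p^{19} = 3201186852864000 · 5976303958948914397184/1978419655660313589123979 = 19131265662106339128470788663934976000/1978419655660313589123979.
Numerically: E[X] ≈ 9.67e+12.

E[X] = 3201186852864000 · (14/19)^{19} = 19131265662106339128470788663934976000/1978419655660313589123979 ≈ 9.67e+12.


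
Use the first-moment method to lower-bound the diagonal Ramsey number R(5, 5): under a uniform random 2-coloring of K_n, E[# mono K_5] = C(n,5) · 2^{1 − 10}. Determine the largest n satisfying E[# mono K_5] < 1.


We need C(n, 5) · 2^{1 − 10} < 1, i.e. C(n, 5) < 2^{10 − 1} = 512.
Check values of n near the boundary:
  n = 6: C(6, 5) = 6; 6 < 512? YES
  n = 7: C(7, 5) = 21; 21 < 512? YES
  n = 8: C(8, 5) = 56; 56 < 512? YES
  n = 9: C(9, 5) = 126; 126 < 512? YES
  n = 10: C(10, 5) = 252; 252 < 512? YES
  n = 11: C(11, 5) = 462; 462 < 512? YES
  n = 12: C(12, 5) = 792; 792 < 512? NO
The largest n with C(n, 5) < 512 is n = 11 (where E[X] = 231/256 ≈ 0.902). Hence R(5, 5) > 11, i.e. R(5, 5) ≥ 12.

Largest n = 11; hence R(5, 5) > 11.


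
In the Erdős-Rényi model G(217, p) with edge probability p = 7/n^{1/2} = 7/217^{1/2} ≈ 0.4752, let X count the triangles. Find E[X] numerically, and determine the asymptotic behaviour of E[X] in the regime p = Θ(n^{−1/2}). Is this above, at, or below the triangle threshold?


Number of potential triangles: C(217, 3) = 1679580.
Each occurs with probability p³ ≈ (0.4752)³ ≈ 1.073012e-01.
By linearity: E[X] = C(217, 3)·p³ ≈ 1679580 · 1.073012e-01 ≈ 180220.9247.
Since α = 1/2 < 1, p = c/n^{1/2} ≫ 1/n is above the triangle threshold p ~ 1/n. Asymptotically E[X] ~ (c³/6)·n^{3(1−α)} = (7³/6)·n^{1.5} → ∞; triangles are abundant w.h.p.

E[X] ≈ 180220.9247; in regime p = Θ(1/n^{1/2}) E[X] diverges (above the triangle threshold p ~ 1/n).


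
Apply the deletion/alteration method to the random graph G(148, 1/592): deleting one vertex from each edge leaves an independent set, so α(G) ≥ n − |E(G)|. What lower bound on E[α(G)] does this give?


E[|E(G)|] = C(148, 2)·p = 10878 · (1/592) = 147/8.
E[α(G)] ≥ n − E[|E(G)|] = 148 − 147/8 = 1037/8.
Numerically: ≈ 129.625.
(This is only a lower bound; the true E[α(G)] may be larger.)

E[α(G)] ≥ 1037/8 ≈ 129.625.


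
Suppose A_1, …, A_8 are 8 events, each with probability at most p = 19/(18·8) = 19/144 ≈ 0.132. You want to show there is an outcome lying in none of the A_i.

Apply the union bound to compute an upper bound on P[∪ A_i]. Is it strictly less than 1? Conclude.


Union bound: P[∪_{i=1}^{8} A_i] ≤ Σ_i P[A_i] ≤ 8·p = 8·(19/144) = 19/18.
Numerically: 19/18 ≈ 1.056.
Is 19/18 < 1? NO.
Since the bound 19/18 is ≥ 1, the union bound is uninformative here; it does NOT by itself certify existence.

8·p = 19/18 ≈ 1.056; existence NOT certified by the union bound.


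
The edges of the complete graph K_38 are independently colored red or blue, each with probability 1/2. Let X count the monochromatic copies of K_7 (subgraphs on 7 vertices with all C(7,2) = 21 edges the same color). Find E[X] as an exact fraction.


Let X = Σ_S X_S over the C(38, 7) = 12620256 subsets S of size 7, where X_S = 1 if the K_7 on S is monochromatic.
For a fixed S, the K_7 on S has C(7, 2) = 21 edges. P[all 21 edges red] = (1/2)^21, and likewise for blue, so P[monochromatic] = 2·(1/2)^21 = 2^{1 − 21} = 1/1048576.
By linearity: E[X] = C(38, 7) · 2^{1 − 21} = 12620256 · 1/1048576 = 394383/32768.
Numerically: E[X] ≈ 12.035614.

E[X] = C(38,7)·2^(1−C(7,2)) = 394383/32768 ≈ 12.035614.


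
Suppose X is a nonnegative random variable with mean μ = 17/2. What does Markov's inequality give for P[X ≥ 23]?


μ = E[X] = 17/2, a = 23.
Markov: P[X ≥ 23] ≤ μ/a = (17/2)/23 = 17/46.
Numerically: ≈ 0.36957.
(Since a = 23 > μ = 8.50000, the bound 17/46 is < 1 and informative.)

P[X ≥ 23] ≤ 17/46 ≈ 0.36957.


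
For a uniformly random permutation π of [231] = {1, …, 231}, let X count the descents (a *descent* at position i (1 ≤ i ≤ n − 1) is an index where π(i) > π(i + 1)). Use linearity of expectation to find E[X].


Write X = Σ X_I over i = 1, …, 230, with X_I the indicator of one descent.
There are 230 indicators.
For each fixed i, the pair (π(i), π(i+1)) is a uniformly random ordered pair of distinct values from {1, …, 231}; by symmetry P[π(i) > π(i+1)] = 1/2.
By linearity: E[X] = 230 · (1/2) = (231 − 1) · (1/2) = 115 ≈ 115.00000.

E[X] = 115 = 115.00000.


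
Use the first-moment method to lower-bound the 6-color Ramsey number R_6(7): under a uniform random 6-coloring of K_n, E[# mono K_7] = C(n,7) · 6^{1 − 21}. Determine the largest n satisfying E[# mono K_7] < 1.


We need C(n, 7) · 6^{1 − 21} < 1, i.e. C(n, 7) < 6^{21 − 1} = 3656158440062976.
Check values of n near the boundary:
  n = 566: C(566, 7) = 3557206237959440; 3557206237959440 < 3656158440062976? YES
  n = 567: C(567, 7) = 3601671315933933; 3601671315933933 < 3656158440062976? YES
  n = 568: C(568, 7) = 3646611956239704; 3646611956239704 < 3656158440062976? YES
  n = 569: C(569, 7) = 3692032389858348; 3692032389858348 < 3656158440062976? NO
The largest n with C(n, 7) < 3656158440062976 is n = 568 (where E[X] = 16882462760369/16926659444736 ≈ 0.9973889). Hence R_6(7) > 568, i.e. R_6(7) ≥ 569.

Largest n = 568; hence R_6(7) > 568.


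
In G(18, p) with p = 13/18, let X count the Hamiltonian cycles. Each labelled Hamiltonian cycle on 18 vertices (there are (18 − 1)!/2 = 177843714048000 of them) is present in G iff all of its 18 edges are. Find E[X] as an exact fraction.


K_18 has (18 − 1)!/2 = 177843714048000 labelled Hamiltonian cycles.
For each such Hamiltonian cycle H, let X_H = 1 if all 18 edges of H are present in G. Then P[X_H = 1] = p^{18} = (13/18)^{18} = 112455406951957393129/39346408075296537575424.
By linearity: E[X] = Σ_H E[X_H] = 177843714048000 · p^{18} = 177843714048000 · 112455406951957393129/39346408075296537575424 = 1674446952588776589016668875/3294258113514384.
Numerically: E[X] ≈ 5.083e+11.

E[X] = 177843714048000 · (13/18)^{18} = 1674446952588776589016668875/3294258113514384 ≈ 5.083e+11.


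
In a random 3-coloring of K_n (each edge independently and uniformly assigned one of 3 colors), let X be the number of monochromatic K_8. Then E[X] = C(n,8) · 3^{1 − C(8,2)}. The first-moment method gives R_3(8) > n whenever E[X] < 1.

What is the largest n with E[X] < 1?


We need C(n, 8) · 3^{1 − 28} < 1, i.e. C(n, 8) < 3^{28 − 1} = 7625597484987.
Check values of n near the boundary:
  n = 154: C(154, 8) = 6521818990995; 6521818990995 < 7625597484987? YES
  n = 155: C(155, 8) = 6876747915675; 6876747915675 < 7625597484987? YES
  n = 156: C(156, 8) = 7248464019225; 7248464019225 < 7625597484987? YES
  n = 157: C(157, 8) = 7637643295425; 7637643295425 < 7625597484987? NO
  n = 158: C(158, 8) = 8044984271181; 8044984271181 < 7625597484987? NO
  n = 159: C(159, 8) = 8471208603429; 8471208603429 < 7625597484987? NO
The largest n with C(n, 8) < 7625597484987 is n = 156 (where E[X] = 805384891025/847288609443 ≈ 0.950544). Hence R_3(8) > 156, i.e. R_3(8) ≥ 157.

Largest n = 156; hence R_3(8) > 156.


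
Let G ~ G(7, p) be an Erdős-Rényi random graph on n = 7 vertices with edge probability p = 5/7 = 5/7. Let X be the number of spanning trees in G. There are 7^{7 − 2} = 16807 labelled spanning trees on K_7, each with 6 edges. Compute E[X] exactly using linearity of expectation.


K_7 has 7^{7 − 2} = 16807 labelled spanning trees.
For each such spanning tree H, let X_H = 1 if all 6 edges of H are present in G. Then P[X_H = 1] = p^{6} = (5/7)^{6} = 15625/117649.
By linearity: E[X] = Σ_H E[X_H] = 16807 · p^{6} = 16807 · 15625/117649 = 15625/7.
Numerically: E[X] ≈ 2232.1.

E[X] = 16807 · (5/7)^{6} = 15625/7 ≈ 2232.1.


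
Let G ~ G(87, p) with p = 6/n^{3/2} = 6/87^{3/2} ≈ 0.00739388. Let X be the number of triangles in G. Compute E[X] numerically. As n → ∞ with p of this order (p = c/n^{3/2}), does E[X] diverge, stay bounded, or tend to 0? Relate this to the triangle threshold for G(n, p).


Number of potential triangles: C(87, 3) = 105995.
Each occurs with probability p³ ≈ (0.00739388)³ ≈ 4.04219364e-07.
By linearity: E[X] = C(87, 3)·p³ ≈ 105995 · 4.04219364e-07 ≈ 0.042845.
Since α = 3/2 > 1, p = c/n^{3/2} = o(1/n) is below the triangle threshold p ~ 1/n. Asymptotically E[X] ~ (c³/6)·n^{3(1−α)} = (6³/6)·n^{-1.5} → 0, so by Markov's inequality G has no triangles w.h.p.

E[X] ≈ 0.042845; in regime p = Θ(1/n^{3/2}) E[X] tends to 0 (below the triangle threshold p ~ 1/n).


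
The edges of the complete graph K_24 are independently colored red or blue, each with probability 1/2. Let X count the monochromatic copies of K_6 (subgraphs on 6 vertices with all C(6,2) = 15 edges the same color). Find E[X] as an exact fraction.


Let X = Σ_S X_S over the C(24, 6) = 134596 subsets S of size 6, where X_S = 1 if the K_6 on S is monochromatic.
For a fixed S, the K_6 on S has C(6, 2) = 15 edges. P[all 15 edges red] = (1/2)^15, and likewise for blue, so P[monochromatic] = 2·(1/2)^15 = 2^{1 − 15} = 1/16384.
By linearity: E[X] = C(24, 6) · 2^{1 − 15} = 134596 · 1/16384 = 33649/4096.
Numerically: E[X] ≈ 8.215088.

E[X] = C(24,6)·2^(1−C(6,2)) = 33649/4096 ≈ 8.215088.
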